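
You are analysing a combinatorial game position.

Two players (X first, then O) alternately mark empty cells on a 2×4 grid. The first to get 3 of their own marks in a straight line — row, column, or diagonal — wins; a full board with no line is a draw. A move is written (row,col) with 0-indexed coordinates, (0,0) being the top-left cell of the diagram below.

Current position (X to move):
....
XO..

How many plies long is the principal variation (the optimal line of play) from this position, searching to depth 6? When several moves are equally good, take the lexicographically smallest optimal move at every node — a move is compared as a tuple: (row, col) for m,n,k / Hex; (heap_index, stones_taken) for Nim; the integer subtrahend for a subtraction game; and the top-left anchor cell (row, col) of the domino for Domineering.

ply 1, X at ..../XO.. | (0,0)=+0→X.../XO..*; (0,1)=+0→.X../XO..; (0,2)=+0→..X./XO..; (0,3)=+0→...X/XO..; (1,2)=+0→..../XOX.; (1,3)=+0→..../XO.X
ply 2, O at X.../XO.. | (0,1)=+0→XO../XO..*; (0,2)=+0→X.O./XO..; (0,3)=+0→X..O/XO..; (1,2)=+0→X.../XOO.; (1,3)=+0→X.../XO.O
ply 3, X at XO../XO.. | (0,2)=+0→XOX./XO..*; (0,3)=+0→XO.X/XO..; (1,2)=+0→XO../XOX.; (1,3)=+0→XO../XO.X
ply 4, O at XOX./XO.. | (0,3)=+0→XOXO/XO..*; (1,2)=+0→XOX./XOO.; (1,3)=+0→XOX./XO.O
ply 5, X at XOXO/XO.. | (1,2)=+0→XOXO/XOX.*; (1,3)=+0→XOXO/XO.X
ply 6, O at XOXO/XOX. | (1,3)=+0→XOXO/XOXO*
ply 7: XOXO/XOXO is terminal +0 (X); from ..../XO.. depth 6

PV length from [..../XO..]: 6 plies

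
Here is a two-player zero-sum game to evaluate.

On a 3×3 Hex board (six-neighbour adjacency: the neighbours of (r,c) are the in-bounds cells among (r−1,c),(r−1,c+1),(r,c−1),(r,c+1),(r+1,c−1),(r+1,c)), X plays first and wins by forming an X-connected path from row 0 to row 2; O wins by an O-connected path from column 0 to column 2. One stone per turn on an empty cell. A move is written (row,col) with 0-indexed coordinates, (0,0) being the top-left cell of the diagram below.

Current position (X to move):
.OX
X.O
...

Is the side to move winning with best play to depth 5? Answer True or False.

X winning at [.OX/X.O/...]: True

p1 X@[.OX/X.O/...]: (0,0)[XOX/X.O/...]-1 (1,1)[.OX/XXO/...]+1* (2,0)[.OX/X.O/X..]+1 (2,1)[.OX/X.O/.X.]-1 (2,2)[.OX/X.O/..X]-1
p2 O@[.OX/XXO/...]: (0,0)[OOX/XXO/...]-1* (2,0)[.OX/XXO/O..]-1 (2,1)[.OX/XXO/.O.]-1 (2,2)[.OX/XXO/..O]-1
p3 X@[OOX/XXO/...]: (2,0)[OOX/XXO/X..]+1* (2,1)[OOX/XXO/.X.]+1 (2,2)[OOX/XXO/..X]+1
p4 O@[OOX/XXO/X..] terminal -1; root [.OX/X.O/...] d5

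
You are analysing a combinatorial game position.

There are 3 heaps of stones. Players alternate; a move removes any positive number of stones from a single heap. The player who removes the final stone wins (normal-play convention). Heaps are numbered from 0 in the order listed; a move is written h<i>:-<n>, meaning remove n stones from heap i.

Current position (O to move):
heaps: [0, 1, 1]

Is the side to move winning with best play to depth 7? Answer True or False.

O winning at [(0,1,1)]: False

[(0,1,1)] O move#1: h1:-1:-1/(0,0,1)*, h2:-1:-1/(0,1,0)
[(0,0,1)] X move#2: h2:-1:+1/(0,0,0)*
[(0,0,0)] end (terminal -1, O#3); searched (0,1,1) to 7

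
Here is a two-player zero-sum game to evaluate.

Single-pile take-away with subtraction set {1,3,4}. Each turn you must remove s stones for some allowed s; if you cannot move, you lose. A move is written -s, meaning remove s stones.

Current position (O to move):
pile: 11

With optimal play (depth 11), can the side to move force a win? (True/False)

O winning at [11]: True

ply 1, O at 11 | -1=-1→10; -3=-1→8; -4=+1→7*
ply 2, X at 7 | -1=-1→6*; -3=-1→4; -4=-1→3
ply 3, O at 6 | -1=-1→5; -3=-1→3; -4=+1→2*
ply 4, X at 2 | -1=-1→1*
ply 5, O at 1 | -1=+1→0*
ply 6: 0 is terminal -1 (X); from 11 depth 11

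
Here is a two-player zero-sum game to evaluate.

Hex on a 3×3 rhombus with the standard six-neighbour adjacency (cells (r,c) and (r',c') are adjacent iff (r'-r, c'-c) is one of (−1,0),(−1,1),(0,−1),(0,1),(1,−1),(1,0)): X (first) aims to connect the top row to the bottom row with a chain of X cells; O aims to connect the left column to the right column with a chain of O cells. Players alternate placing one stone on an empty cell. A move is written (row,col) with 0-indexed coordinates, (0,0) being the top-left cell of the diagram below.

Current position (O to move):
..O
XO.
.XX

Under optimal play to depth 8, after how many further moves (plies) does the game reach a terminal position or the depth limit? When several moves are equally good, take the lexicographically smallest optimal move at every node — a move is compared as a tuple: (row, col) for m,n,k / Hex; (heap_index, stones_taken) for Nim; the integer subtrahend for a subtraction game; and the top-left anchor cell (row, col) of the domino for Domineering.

ply 1, O at ..O/XO./.XX | (0,0)=+1→O.O/XO./.XX*; (0,1)=+1→.OO/XO./.XX; (1,2)=-1→..O/XOO/.XX; (2,0)=+1→..O/XO./OXX
ply 2, X at O.O/XO./.XX | (0,1)=-1→OXO/XO./.XX*; (1,2)=-1→O.O/XOX/.XX; (2,0)=-1→O.O/XO./XXX
ply 3, O at OXO/XO./.XX | (1,2)=-1→OXO/XOO/.XX; (2,0)=+1→OXO/XO./OXX*
ply 4: OXO/XO./OXX is terminal -1 (X); from ..O/XO./.XX depth 8

PV length from [..O/XO./.XX]: 3 plies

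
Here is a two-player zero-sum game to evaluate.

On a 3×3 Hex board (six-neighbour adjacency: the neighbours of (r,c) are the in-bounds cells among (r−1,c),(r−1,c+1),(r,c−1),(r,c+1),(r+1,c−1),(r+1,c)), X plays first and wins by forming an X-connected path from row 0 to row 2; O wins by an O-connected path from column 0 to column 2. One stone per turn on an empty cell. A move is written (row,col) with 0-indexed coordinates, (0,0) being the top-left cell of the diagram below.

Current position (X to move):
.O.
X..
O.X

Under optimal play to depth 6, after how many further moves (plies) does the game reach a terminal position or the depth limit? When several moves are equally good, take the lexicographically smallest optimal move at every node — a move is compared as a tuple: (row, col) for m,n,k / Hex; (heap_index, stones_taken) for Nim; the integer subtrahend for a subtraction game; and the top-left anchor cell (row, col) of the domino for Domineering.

p1 X@[.O./X../O.X]: (0,0)[XO./X../O.X]-1 (0,2)[.OX/X../O.X]-1 (1,1)[.O./XX./O.X]+1* (1,2)[.O./X.X/O.X]-1 (2,1)[.O./X../OXX]-1
p2 O@[.O./XX./O.X]: (0,0)[OO./XX./O.X]-1* (0,2)[.OO/XX./O.X]-1 (1,2)[.O./XXO/O.X]-1 (2,1)[.O./XX./OOX]-1
p3 X@[OO./XX./O.X]: (0,2)[OOX/XX./O.X]+1* (1,2)[OO./XXX/O.X]-1 (2,1)[OO./XX./OXX]-1
p4 O@[OOX/XX./O.X]: (1,2)[OOX/XXO/O.X]-1* (2,1)[OOX/XX./OOX]-1
p5 X@[OOX/XXO/O.X]: (2,1)[OOX/XXO/OXX]+1*
p6 O@[OOX/XXO/OXX] terminal -1; root [.O./X../O.X] d6

PV length from [.O./X../O.X]: 5 plies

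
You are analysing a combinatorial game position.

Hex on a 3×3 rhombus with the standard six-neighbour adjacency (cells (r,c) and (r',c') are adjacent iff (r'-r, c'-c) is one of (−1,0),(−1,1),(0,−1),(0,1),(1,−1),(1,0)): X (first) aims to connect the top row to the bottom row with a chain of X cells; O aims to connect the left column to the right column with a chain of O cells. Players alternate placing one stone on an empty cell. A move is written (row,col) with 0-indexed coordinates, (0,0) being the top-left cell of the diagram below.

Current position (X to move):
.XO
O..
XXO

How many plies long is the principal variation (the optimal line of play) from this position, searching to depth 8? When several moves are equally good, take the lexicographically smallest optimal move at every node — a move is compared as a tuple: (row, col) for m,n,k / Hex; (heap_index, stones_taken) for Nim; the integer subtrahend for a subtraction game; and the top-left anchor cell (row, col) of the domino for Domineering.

PV length from [.XO/O../XXO]: 1 ply

[.XO/O../XXO] X move#1: (0,0):-1/XXO/O../XXO, (1,1):+1/.XO/OX./XXO*, (1,2):-1/.XO/O.X/XXO
[.XO/OX./XXO] end (terminal -1, O#2); searched .XO/O../XXO to 8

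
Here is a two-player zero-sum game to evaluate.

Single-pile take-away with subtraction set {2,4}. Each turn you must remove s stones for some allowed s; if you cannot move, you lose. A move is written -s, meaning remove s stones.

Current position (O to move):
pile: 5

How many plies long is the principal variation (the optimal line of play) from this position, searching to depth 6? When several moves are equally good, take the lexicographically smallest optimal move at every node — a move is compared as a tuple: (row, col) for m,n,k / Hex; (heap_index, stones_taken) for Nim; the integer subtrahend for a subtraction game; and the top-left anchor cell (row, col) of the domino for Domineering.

ply 1, O at 5 | -2=-1→3; -4=+1→1*
ply 2: 1 is terminal -1 (X); from 5 depth 6

PV length from [5]: 1 ply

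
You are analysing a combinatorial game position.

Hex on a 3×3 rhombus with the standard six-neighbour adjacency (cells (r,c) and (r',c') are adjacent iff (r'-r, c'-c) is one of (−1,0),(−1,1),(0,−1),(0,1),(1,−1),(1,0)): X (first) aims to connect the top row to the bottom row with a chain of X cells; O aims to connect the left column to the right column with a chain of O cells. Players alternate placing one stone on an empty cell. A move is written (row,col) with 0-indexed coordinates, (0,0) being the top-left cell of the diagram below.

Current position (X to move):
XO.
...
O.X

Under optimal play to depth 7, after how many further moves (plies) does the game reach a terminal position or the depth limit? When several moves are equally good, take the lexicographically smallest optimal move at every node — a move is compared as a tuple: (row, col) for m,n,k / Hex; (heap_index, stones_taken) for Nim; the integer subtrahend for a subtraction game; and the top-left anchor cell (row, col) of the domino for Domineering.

PV length from [XO./.../O.X]: 5 plies

p1 X@[XO./.../O.X]: (0,2)[XOX/.../O.X]-1 (1,0)[XO./X../O.X]-1 (1,1)[XO./.X./O.X]+1* (1,2)[XO./..X/O.X]-1 (2,1)[XO./.../OXX]-1
p2 O@[XO./.X./O.X]: (0,2)[XOO/.X./O.X]-1* (1,0)[XO./OX./O.X]-1 (1,2)[XO./.XO/O.X]-1 (2,1)[XO./.X./OOX]-1
p3 X@[XOO/.X./O.X]: (1,0)[XOO/XX./O.X]+1* (1,2)[XOO/.XX/O.X]-1 (2,1)[XOO/.X./OXX]-1
p4 O@[XOO/XX./O.X]: (1,2)[XOO/XXO/O.X]-1* (2,1)[XOO/XX./OOX]-1
p5 X@[XOO/XXO/O.X]: (2,1)[XOO/XXO/OXX]+1*
p6 O@[XOO/XXO/OXX] terminal -1; root [XO./.../O.X] d7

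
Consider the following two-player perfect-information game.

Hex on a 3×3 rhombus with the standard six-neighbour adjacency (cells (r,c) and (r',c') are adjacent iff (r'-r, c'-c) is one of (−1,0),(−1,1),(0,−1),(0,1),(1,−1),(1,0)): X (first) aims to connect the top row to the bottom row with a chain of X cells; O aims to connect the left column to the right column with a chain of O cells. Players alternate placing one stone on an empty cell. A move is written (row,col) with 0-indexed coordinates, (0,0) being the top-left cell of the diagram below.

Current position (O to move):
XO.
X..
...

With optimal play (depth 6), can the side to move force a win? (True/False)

O winning at [XO./X../...]: False

p1 O@[XO./X../...]: (0,2)[XOO/X../...]-1* (1,1)[XO./XO./...]-1 (1,2)[XO./X.O/...]-1 (2,0)[XO./X../O..]-1 (2,1)[XO./X../.O.]-1 (2,2)[XO./X../..O]-1
p2 X@[XOO/X../...]: (1,1)[XOO/XX./...]+1* (1,2)[XOO/X.X/...]+1 (2,0)[XOO/X../X..]+1 (2,1)[XOO/X../.X.]+1 (2,2)[XOO/X../..X]+1
p3 O@[XOO/XX./...]: (1,2)[XOO/XXO/...]-1* (2,0)[XOO/XX./O..]-1 (2,1)[XOO/XX./.O.]-1 (2,2)[XOO/XX./..O]-1
p4 X@[XOO/XXO/...]: (2,0)[XOO/XXO/X..]+1* (2,1)[XOO/XXO/.X.]+1 (2,2)[XOO/XXO/..X]+1
p5 O@[XOO/XXO/X..] terminal -1; root [XO./X../...] d6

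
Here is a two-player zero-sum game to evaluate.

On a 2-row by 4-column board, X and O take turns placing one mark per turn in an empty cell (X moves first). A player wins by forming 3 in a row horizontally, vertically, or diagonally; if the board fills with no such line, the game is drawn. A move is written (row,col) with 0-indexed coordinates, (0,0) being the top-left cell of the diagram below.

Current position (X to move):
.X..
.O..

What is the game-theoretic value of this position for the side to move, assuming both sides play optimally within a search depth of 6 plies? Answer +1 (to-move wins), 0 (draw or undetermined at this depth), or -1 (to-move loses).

p1 X@[.X../.O..]: (0,0)[XX../.O..]+0 (0,2)[.XX./.O..]+1* (0,3)[.X.X/.O..]+0 (1,0)[.X../XO..]+0 (1,2)[.X../.OX.]+0 (1,3)[.X../.O.X]+0
p2 O@[.XX./.O..]: (0,0)[OXX./.O..]-1* (0,3)[.XXO/.O..]-1 (1,0)[.XX./OO..]-1 (1,2)[.XX./.OO.]-1 (1,3)[.XX./.O.O]-1
p3 X@[OXX./.O..]: (0,3)[OXXX/.O..]+1* (1,0)[OXX./XO..]+0 (1,2)[OXX./.OX.]+0 (1,3)[OXX./.O.X]+0
p4 O@[OXXX/.O..] terminal -1; root [.X../.O..] d6

value(.X../.O.., X) = +1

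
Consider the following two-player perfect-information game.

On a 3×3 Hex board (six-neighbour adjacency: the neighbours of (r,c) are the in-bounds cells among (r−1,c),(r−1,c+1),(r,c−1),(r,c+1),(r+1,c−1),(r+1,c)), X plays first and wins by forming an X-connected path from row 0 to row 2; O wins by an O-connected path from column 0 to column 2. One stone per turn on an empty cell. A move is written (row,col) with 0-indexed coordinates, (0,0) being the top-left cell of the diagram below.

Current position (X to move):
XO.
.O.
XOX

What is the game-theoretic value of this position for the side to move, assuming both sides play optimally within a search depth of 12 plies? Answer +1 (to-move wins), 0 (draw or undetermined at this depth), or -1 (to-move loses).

value(XO./.O./XOX, X) = +1

[XO./.O./XOX] X move#1: (0,2):+1/XOX/.O./XOX*, (1,0):+1/XO./XO./XOX, (1,2):+1/XO./.OX/XOX
[XOX/.O./XOX] O move#2: (1,0):-1/XOX/OO./XOX*, (1,2):-1/XOX/.OO/XOX
[XOX/OO./XOX] X move#3: (1,2):+1/XOX/OOX/XOX*
[XOX/OOX/XOX] end (terminal -1, O#4); searched XO./.O./XOX to 12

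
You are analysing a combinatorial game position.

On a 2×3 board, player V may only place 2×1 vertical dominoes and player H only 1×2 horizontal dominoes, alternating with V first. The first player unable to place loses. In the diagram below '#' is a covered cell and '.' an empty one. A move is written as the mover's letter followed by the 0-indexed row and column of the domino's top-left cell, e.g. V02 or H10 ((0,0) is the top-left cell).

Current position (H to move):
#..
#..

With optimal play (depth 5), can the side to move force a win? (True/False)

H winning at [#../#..]: True

p1 H@[#../#..]: H01[###/#..]+1* H11[#../###]+1
p2 V@[###/#..] terminal -1; root [#../#..] d5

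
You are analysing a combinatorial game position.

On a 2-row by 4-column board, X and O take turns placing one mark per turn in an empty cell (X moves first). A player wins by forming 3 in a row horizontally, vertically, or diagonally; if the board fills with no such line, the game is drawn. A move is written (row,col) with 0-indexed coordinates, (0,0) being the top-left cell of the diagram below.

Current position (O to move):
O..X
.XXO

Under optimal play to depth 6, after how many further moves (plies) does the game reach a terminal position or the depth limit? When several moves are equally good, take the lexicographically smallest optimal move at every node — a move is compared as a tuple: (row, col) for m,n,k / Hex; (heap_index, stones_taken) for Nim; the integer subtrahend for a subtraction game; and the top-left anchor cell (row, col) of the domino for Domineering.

p1 O@[O..X/.XXO]: (0,1)[OO.X/.XXO]-1 (0,2)[O.OX/.XXO]-1 (1,0)[O..X/OXXO]+0*
p2 X@[O..X/OXXO]: (0,1)[OX.X/OXXO]+0* (0,2)[O.XX/OXXO]+0
p3 O@[OX.X/OXXO]: (0,2)[OXOX/OXXO]+0*
p4 X@[OXOX/OXXO] terminal +0; root [O..X/.XXO] d6

PV length from [O..X/.XXO]: 3 plies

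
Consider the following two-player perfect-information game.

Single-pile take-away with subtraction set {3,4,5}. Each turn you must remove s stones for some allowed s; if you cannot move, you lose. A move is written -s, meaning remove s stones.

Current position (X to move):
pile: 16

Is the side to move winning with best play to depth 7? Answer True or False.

ply 1, X at 16 | -3=-1→13*; -4=-1→12; -5=-1→11
ply 2, O at 13 | -3=+1→10*; -4=+1→9; -5=+1→8
ply 3, X at 10 | -3=-1→7*; -4=-1→6; -5=-1→5
ply 4, O at 7 | -3=-1→4; -4=-1→3; -5=+1→2*
ply 5: 2 is terminal -1 (X); from 16 depth 7

X winning at [16]: False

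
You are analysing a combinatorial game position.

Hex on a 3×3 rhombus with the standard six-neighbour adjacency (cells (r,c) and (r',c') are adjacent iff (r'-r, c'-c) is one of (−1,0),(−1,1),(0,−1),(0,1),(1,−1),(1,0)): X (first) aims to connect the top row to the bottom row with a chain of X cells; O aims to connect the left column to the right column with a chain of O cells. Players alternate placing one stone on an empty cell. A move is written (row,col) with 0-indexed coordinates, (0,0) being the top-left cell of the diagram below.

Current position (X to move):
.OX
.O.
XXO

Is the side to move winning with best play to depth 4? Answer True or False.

[.OX/.O./XXO] X move#1: (0,0):+1/XOX/.O./XXO*, (1,0):+1/.OX/XO./XXO, (1,2):+1/.OX/.OX/XXO
[XOX/.O./XXO] O move#2: (1,0):-1/XOX/OO./XXO*, (1,2):-1/XOX/.OO/XXO
[XOX/OO./XXO] X move#3: (1,2):+1/XOX/OOX/XXO*
[XOX/OOX/XXO] end (terminal -1, O#4); searched .OX/.O./XXO to 4

X winning at [.OX/.O./XXO]: True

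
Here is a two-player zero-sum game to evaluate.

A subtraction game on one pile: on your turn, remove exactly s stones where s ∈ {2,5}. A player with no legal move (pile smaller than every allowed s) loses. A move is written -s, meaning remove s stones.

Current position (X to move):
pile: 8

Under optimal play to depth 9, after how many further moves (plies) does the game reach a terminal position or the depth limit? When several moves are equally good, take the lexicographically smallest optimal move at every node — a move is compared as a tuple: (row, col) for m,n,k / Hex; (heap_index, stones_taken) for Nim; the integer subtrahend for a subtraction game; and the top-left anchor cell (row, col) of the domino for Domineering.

PV length from [8]: 4 plies

ply 1, X at 8 | -2=-1→6*; -5=-1→3
ply 2, O at 6 | -2=+1→4*; -5=+1→1
ply 3, X at 4 | -2=-1→2*
ply 4, O at 2 | -2=+1→0*
ply 5: 0 is terminal -1 (X); from 8 depth 9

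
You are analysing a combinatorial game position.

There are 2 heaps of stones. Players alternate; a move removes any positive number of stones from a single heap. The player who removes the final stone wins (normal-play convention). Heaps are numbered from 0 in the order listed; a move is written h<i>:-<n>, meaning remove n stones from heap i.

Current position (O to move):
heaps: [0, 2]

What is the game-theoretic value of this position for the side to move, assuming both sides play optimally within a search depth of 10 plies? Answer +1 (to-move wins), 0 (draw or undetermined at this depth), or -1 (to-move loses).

ply 1, O at (0,2) | h1:-1=-1→(0,1); h1:-2=+1→(0,0)*
ply 2: (0,0) is terminal -1 (X); from (0,2) depth 10

value((0,2), O) = +1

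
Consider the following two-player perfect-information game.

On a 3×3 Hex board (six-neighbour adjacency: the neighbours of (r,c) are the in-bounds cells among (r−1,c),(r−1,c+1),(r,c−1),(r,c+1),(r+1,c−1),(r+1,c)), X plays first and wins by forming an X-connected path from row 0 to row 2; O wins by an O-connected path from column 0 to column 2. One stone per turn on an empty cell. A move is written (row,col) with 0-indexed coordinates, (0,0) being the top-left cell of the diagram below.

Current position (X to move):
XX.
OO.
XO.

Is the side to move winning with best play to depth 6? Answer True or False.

p1 X@[XX./OO./XO.]: (0,2)[XXX/OO./XO.]-1* (1,2)[XX./OOX/XO.]-1 (2,2)[XX./OO./XOX]-1
p2 O@[XXX/OO./XO.]: (1,2)[XXX/OOO/XO.]+1* (2,2)[XXX/OO./XOO]+1
p3 X@[XXX/OOO/XO.] terminal -1; root [XX./OO./XO.] d6

X winning at [XX./OO./XO.]: False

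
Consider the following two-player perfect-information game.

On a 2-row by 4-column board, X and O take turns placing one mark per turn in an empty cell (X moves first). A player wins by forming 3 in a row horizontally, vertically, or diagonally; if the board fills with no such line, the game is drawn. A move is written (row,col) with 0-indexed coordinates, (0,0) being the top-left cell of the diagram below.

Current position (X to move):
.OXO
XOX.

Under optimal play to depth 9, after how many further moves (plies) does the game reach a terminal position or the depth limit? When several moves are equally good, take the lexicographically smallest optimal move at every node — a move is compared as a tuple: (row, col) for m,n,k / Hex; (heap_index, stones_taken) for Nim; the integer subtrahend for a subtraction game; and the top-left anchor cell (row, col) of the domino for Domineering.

PV length from [.OXO/XOX.]: 2 plies

p1 X@[.OXO/XOX.]: (0,0)[XOXO/XOX.]+0* (1,3)[.OXO/XOXX]+0
p2 O@[XOXO/XOX.]: (1,3)[XOXO/XOXO]+0*
p3 X@[XOXO/XOXO] terminal +0; root [.OXO/XOX.] d9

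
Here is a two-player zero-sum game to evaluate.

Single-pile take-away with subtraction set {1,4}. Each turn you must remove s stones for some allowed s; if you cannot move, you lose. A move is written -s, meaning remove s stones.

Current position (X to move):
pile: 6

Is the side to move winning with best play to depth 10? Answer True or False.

X winning at [6]: True

ply 1, X at 6 | -1=+1→5*; -4=+1→2
ply 2, O at 5 | -1=-1→4*; -4=-1→1
ply 3, X at 4 | -1=-1→3; -4=+1→0*
ply 4: 0 is terminal -1 (O); from 6 depth 10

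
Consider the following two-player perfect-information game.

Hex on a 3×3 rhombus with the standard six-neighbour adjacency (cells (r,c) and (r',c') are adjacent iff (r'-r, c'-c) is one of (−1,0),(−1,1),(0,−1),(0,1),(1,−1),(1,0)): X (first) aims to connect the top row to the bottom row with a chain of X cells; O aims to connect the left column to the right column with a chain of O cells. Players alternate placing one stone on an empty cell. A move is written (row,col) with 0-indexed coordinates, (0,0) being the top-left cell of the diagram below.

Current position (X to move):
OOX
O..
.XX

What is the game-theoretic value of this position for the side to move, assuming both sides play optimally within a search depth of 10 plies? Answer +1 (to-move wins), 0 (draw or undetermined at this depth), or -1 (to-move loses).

value(OOX/O../.XX, X) = +1

[OOX/O../.XX] X move#1: (1,1):+1/OOX/OX./.XX*, (1,2):+1/OOX/O.X/.XX, (2,0):+1/OOX/O../XXX
[OOX/OX./.XX] end (terminal -1, O#2); searched OOX/O../.XX to 10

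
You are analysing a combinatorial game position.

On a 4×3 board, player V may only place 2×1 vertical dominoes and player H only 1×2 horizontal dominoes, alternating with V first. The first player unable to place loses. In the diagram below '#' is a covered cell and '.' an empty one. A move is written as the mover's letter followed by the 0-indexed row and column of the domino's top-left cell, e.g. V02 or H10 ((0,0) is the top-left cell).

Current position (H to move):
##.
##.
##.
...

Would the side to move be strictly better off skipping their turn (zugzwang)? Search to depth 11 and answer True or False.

zugzwang(##./##./##./..., H) = False

p1 H@[##./##./##./...]: H30[##./##./##./##.]-1* H31[##./##./##./.##]-1
p2 V@[##./##./##./##.]: V02[###/###/##./##.]+1* V12[##./###/###/##.]+1 V22[##./##./###/###]+1
p3 H@[###/###/##./##.] terminal -1; root [##./##./##./...] d11
suppose H passes — search the same position with V to move:
pass> p1 V@[##./##./##./...]: V02[###/###/##./...]-1 V12[##./###/###/...]-1 V22[##./##./###/..#]+1*
pass> p2 H@[##./##./###/..#]: H30[##./##./###/###]-1*
pass> p3 V@[##./##./###/###]: V02[###/###/###/###]+1*
pass> p4 H@[###/###/###/###] terminal -1; root [##./##./##./...] d11
for H: play -1, pass -1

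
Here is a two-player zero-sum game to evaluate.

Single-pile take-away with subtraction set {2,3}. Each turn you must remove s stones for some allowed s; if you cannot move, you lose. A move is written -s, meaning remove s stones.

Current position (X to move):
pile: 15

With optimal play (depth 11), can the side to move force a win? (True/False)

X winning at [15]: False

ply 1, X at 15 | -2=-1→13*; -3=-1→12
ply 2, O at 13 | -2=+1→11*; -3=+1→10
ply 3, X at 11 | -2=-1→9*; -3=-1→8
ply 4, O at 9 | -2=-1→7; -3=+1→6*
ply 5, X at 6 | -2=-1→4*; -3=-1→3
ply 6, O at 4 | -2=-1→2; -3=+1→1*
ply 7: 1 is terminal -1 (X); from 15 depth 11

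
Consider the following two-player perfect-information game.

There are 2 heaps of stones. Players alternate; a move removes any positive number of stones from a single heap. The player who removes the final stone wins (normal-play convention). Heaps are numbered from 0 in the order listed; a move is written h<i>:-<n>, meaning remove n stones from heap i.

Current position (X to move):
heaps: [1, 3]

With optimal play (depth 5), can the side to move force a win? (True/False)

X winning at [(1,3)]: True

[(1,3)] X move#1: h0:-1:-1/(0,3), h1:-1:-1/(1,2), h1:-2:+1/(1,1)*, h1:-3:-1/(1,0)
[(1,1)] O move#2: h0:-1:-1/(0,1)*, h1:-1:-1/(1,0)
[(0,1)] X move#3: h1:-1:+1/(0,0)*
[(0,0)] end (terminal -1, O#4); searched (1,3) to 5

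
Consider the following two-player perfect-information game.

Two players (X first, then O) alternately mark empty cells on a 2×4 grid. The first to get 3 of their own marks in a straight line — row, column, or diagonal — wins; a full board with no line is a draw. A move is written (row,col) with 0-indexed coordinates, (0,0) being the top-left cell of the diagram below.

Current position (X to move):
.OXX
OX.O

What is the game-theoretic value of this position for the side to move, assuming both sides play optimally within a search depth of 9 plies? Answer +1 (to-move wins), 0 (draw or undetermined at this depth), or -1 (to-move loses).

value(.OXX/OX.O, X) = 0

ply 1, X at .OXX/OX.O | (0,0)=+0→XOXX/OX.O*; (1,2)=+0→.OXX/OXXO
ply 2, O at XOXX/OX.O | (1,2)=+0→XOXX/OXOO*
ply 3: XOXX/OXOO is terminal +0 (X); from .OXX/OX.O depth 9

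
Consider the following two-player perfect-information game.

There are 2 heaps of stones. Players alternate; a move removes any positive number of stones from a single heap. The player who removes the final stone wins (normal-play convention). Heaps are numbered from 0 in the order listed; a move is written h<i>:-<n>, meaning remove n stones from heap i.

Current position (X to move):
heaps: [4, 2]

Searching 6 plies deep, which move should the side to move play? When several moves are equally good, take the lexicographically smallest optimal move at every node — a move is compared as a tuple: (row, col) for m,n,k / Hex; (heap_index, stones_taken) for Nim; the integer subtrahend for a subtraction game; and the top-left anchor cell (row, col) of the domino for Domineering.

X's best at [(4,2)]: h0:-2

p1 X@[(4,2)]: h0:-1[(3,2)]-1 h0:-2[(2,2)]+1* h0:-3[(1,2)]-1 h0:-4[(0,2)]-1 h1:-1[(4,1)]-1 h1:-2[(4,0)]-1
p2 O@[(2,2)]: h0:-1[(1,2)]-1* h0:-2[(0,2)]-1 h1:-1[(2,1)]-1 h1:-2[(2,0)]-1
p3 X@[(1,2)]: h0:-1[(0,2)]-1 h1:-1[(1,1)]+1* h1:-2[(1,0)]-1
p4 O@[(1,1)]: h0:-1[(0,1)]-1* h1:-1[(1,0)]-1
p5 X@[(0,1)]: h1:-1[(0,0)]+1*
p6 O@[(0,0)] terminal -1; root [(4,2)] d6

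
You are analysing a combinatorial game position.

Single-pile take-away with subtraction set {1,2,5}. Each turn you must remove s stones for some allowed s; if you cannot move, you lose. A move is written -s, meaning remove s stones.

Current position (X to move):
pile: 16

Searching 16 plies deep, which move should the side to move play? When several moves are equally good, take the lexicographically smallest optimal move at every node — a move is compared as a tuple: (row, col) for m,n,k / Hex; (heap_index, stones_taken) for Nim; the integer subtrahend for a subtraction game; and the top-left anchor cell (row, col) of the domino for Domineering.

X's best at [16]: -1

[16] X move#1: -1:+1/15*, -2:-1/14, -5:-1/11
[15] O move#2: -1:-1/14*, -2:-1/13, -5:-1/10
[14] X move#3: -1:-1/13, -2:+1/12*, -5:+1/9
[12] O move#4: -1:-1/11*, -2:-1/10, -5:-1/7
[11] X move#5: -1:-1/10, -2:+1/9*, -5:+1/6
[9] O move#6: -1:-1/8*, -2:-1/7, -5:-1/4
[8] X move#7: -1:-1/7, -2:+1/6*, -5:+1/3
[6] O move#8: -1:-1/5*, -2:-1/4, -5:-1/1
[5] X move#9: -1:-1/4, -2:+1/3*, -5:+1/0
[3] O move#10: -1:-1/2*, -2:-1/1
[2] X move#11: -1:-1/1, -2:+1/0*
[0] end (terminal -1, O#12); searched 16 to 16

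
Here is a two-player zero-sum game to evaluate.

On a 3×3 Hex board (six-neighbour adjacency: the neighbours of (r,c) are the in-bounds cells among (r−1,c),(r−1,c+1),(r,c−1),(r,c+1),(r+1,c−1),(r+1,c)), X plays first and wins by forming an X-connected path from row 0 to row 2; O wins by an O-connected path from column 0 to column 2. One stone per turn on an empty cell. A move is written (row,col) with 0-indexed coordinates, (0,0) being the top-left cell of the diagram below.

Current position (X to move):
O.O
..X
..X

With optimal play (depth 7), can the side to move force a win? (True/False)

X winning at [O.O/..X/..X]: False

p1 X@[O.O/..X/..X]: (0,1)[OXO/..X/..X]-1* (1,0)[O.O/X.X/..X]-1 (1,1)[O.O/.XX/..X]-1 (2,0)[O.O/..X/X.X]-1 (2,1)[O.O/..X/.XX]-1
p2 O@[OXO/..X/..X]: (1,0)[OXO/O.X/..X]-1 (1,1)[OXO/.OX/..X]+1* (2,0)[OXO/..X/O.X]-1 (2,1)[OXO/..X/.OX]-1
p3 X@[OXO/.OX/..X]: (1,0)[OXO/XOX/..X]-1* (2,0)[OXO/.OX/X.X]-1 (2,1)[OXO/.OX/.XX]-1
p4 O@[OXO/XOX/..X]: (2,0)[OXO/XOX/O.X]+1* (2,1)[OXO/XOX/.OX]-1
p5 X@[OXO/XOX/O.X] terminal -1; root [O.O/..X/..X] d7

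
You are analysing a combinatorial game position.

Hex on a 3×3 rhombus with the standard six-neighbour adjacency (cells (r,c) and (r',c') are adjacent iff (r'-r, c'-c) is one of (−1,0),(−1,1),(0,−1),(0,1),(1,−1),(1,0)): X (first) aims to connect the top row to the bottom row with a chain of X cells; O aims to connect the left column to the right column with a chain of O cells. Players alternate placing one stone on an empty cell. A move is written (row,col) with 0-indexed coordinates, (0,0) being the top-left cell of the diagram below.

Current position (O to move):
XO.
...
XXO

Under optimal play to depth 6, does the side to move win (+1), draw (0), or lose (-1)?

p1 O@[XO./.../XXO]: (0,2)[XOO/.../XXO]-1* (1,0)[XO./O../XXO]-1 (1,1)[XO./.O./XXO]-1 (1,2)[XO./..O/XXO]-1
p2 X@[XOO/.../XXO]: (1,0)[XOO/X../XXO]+1* (1,1)[XOO/.X./XXO]-1 (1,2)[XOO/..X/XXO]-1
p3 O@[XOO/X../XXO] terminal -1; root [XO./.../XXO] d6

value(XO./.../XXO, O) = -1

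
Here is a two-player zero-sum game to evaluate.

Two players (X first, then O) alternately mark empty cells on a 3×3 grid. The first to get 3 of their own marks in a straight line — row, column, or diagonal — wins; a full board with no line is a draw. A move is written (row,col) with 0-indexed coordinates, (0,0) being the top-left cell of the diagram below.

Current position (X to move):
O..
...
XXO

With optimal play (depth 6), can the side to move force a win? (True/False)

X winning at [O../.../XXO]: True

[O../.../XXO] X move#1: (0,1):-1/OX./.../XXO, (0,2):-1/O.X/.../XXO, (1,0):-1/O../X../XXO, (1,1):+1/O../.X./XXO*, (1,2):-1/O../..X/XXO
[O../.X./XXO] O move#2: (0,1):-1/OO./.X./XXO*, (0,2):-1/O.O/.X./XXO, (1,0):-1/O../OX./XXO, (1,2):-1/O../.XO/XXO
[OO./.X./XXO] X move#3: (0,2):+1/OOX/.X./XXO*, (1,0):-1/OO./XX./XXO, (1,2):-1/OO./.XX/XXO
[OOX/.X./XXO] end (terminal -1, O#4); searched O../.../XXO to 6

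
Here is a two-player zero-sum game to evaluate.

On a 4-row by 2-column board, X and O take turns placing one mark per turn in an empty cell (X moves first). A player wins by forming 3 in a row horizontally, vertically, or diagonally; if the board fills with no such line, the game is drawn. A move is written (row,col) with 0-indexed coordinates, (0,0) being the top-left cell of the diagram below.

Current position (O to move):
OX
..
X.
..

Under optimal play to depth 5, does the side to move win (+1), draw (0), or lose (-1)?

[OX/../X./..] O move#1: (1,0):+0/OX/O./X./..*, (1,1):+0/OX/.O/X./.., (2,1):+0/OX/../XO/.., (3,0):+0/OX/../X./O., (3,1):+0/OX/../X./.O
[OX/O./X./..] X move#2: (1,1):+0/OX/OX/X./..*, (2,1):+0/OX/O./XX/.., (3,0):+0/OX/O./X./X., (3,1):+0/OX/O./X./.X
[OX/OX/X./..] O move#3: (2,1):+0/OX/OX/XO/..*, (3,0):-1/OX/OX/X./O., (3,1):-1/OX/OX/X./.O
[OX/OX/XO/..] X move#4: (3,0):+0/OX/OX/XO/X.*, (3,1):+0/OX/OX/XO/.X
[OX/OX/XO/X.] O move#5: (3,1):+0/OX/OX/XO/XO*
[OX/OX/XO/XO] end (terminal +0, X#6); searched OX/../X./.. to 5

value(OX/../X./.., O) = 0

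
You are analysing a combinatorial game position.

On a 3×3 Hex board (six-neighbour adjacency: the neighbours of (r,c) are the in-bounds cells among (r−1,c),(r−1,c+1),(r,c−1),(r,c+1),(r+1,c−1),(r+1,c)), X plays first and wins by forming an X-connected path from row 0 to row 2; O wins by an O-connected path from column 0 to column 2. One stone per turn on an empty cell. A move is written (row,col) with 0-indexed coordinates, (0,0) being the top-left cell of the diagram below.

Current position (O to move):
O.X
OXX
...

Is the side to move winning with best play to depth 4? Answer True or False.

O winning at [O.X/OXX/...]: False

ply 1, O at O.X/OXX/... | (0,1)=-1→OOX/OXX/...*; (2,0)=-1→O.X/OXX/O..; (2,1)=-1→O.X/OXX/.O.; (2,2)=-1→O.X/OXX/..O
ply 2, X at OOX/OXX/... | (2,0)=+1→OOX/OXX/X..*; (2,1)=+1→OOX/OXX/.X.; (2,2)=+1→OOX/OXX/..X
ply 3: OOX/OXX/X.. is terminal -1 (O); from O.X/OXX/... depth 4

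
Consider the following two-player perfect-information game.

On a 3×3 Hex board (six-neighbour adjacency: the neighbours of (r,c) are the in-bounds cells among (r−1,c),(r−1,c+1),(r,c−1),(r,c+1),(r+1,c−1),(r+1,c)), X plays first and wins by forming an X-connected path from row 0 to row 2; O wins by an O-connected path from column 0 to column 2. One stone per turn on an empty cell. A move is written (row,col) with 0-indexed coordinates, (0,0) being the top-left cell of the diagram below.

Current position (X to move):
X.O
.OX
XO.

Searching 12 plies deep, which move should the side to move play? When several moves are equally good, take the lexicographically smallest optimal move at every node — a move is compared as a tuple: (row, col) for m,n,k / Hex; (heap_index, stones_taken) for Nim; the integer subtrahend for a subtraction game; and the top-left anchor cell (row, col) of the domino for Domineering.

ply 1, X at X.O/.OX/XO. | (0,1)=-1→XXO/.OX/XO.; (1,0)=+1→X.O/XOX/XO.*; (2,2)=-1→X.O/.OX/XOX
ply 2: X.O/XOX/XO. is terminal -1 (O); from X.O/.OX/XO. depth 12

X's best at [X.O/.OX/XO.]: (1,0)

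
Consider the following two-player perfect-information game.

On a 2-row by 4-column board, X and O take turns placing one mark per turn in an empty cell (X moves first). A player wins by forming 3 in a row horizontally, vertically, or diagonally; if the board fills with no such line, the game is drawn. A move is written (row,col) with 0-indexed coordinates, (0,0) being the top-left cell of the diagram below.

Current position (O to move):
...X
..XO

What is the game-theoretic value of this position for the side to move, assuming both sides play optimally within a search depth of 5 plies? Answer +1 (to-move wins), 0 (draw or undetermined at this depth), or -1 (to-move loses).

value(...X/..XO, O) = 0

p1 O@[...X/..XO]: (0,0)[O..X/..XO]+0* (0,1)[.O.X/..XO]+0 (0,2)[..OX/..XO]+0 (1,0)[...X/O.XO]+0 (1,1)[...X/.OXO]+0
p2 X@[O..X/..XO]: (0,1)[OX.X/..XO]+0* (0,2)[O.XX/..XO]+0 (1,0)[O..X/X.XO]+0 (1,1)[O..X/.XXO]+0
p3 O@[OX.X/..XO]: (0,2)[OXOX/..XO]+0* (1,0)[OX.X/O.XO]-1 (1,1)[OX.X/.OXO]-1
p4 X@[OXOX/..XO]: (1,0)[OXOX/X.XO]+0* (1,1)[OXOX/.XXO]+0
p5 O@[OXOX/X.XO]: (1,1)[OXOX/XOXO]+0*
p6 X@[OXOX/XOXO] terminal +0; root [...X/..XO] d5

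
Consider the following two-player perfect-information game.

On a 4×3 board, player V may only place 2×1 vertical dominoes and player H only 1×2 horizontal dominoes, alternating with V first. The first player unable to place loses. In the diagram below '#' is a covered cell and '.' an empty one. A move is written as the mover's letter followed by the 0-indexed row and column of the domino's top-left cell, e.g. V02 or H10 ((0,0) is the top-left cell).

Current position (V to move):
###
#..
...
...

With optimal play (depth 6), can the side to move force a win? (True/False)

[###/#../.../...] V move#1: V11:+1/###/##./.#./...*, V12:-1/###/#.#/..#/..., V20:-1/###/#../#../#.., V21:+1/###/#../.#./.#., V22:-1/###/#../..#/..#
[###/##./.#./...] H move#2: H30:-1/###/##./.#./##.*, H31:-1/###/##./.#./.##
[###/##./.#./##.] V move#3: V12:+1/###/###/.##/##.*, V22:+1/###/##./.##/###
[###/###/.##/##.] end (terminal -1, H#4); searched ###/#../.../... to 6

V winning at [###/#../.../...]: True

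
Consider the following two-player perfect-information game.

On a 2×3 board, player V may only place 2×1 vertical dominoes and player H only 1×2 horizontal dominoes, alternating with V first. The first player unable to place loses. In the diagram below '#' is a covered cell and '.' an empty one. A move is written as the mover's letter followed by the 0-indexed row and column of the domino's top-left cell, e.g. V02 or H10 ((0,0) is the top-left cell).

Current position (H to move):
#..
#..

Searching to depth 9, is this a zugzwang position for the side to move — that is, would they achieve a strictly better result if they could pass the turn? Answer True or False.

[#../#..] H move#1: H01:+1/###/#..*, H11:+1/#../###
[###/#..] end (terminal -1, V#2); searched #../#.. to 9
pass branch (V moves first from the same position):
  | [#../#..] V move#1: V01:+1/##./##.*, V02:+1/#.#/#.#
  | [##./##.] end (terminal -1, H#2); searched #../#.. to 9
H moving scores +1; H passing scores -1

zugzwang(#../#.., H) = False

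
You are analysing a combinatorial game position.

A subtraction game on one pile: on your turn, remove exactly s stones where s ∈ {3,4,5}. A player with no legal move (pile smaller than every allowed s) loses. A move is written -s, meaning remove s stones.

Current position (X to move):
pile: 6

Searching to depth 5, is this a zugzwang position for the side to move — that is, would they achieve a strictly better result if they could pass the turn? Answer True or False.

zugzwang(6, X) = False

[6] X move#1: -3:-1/3, -4:+1/2*, -5:+1/1
[2] end (terminal -1, O#2); searched 6 to 5
pass branch (O moves first from the same position):
  | [6] O move#1: -3:-1/3, -4:+1/2*, -5:+1/1
  | [2] end (terminal -1, X#2); searched 6 to 5
X moving scores +1; X passing scores -1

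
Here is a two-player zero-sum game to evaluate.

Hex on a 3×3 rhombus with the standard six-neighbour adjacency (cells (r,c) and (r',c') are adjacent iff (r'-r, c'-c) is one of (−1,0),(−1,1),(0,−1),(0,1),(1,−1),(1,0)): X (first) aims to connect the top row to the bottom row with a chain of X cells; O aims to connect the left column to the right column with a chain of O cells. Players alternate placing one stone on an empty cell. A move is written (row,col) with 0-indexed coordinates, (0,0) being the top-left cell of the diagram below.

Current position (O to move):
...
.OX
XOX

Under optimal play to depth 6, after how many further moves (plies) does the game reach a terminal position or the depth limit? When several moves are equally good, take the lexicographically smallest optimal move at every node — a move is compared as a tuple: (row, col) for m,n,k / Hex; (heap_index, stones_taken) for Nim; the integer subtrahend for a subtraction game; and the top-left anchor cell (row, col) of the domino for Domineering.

[.../.OX/XOX] O move#1: (0,0):-1/O../.OX/XOX*, (0,1):-1/.O./.OX/XOX, (0,2):-1/..O/.OX/XOX, (1,0):-1/.../OOX/XOX
[O../.OX/XOX] X move#2: (0,1):+1/OX./.OX/XOX*, (0,2):+1/O.X/.OX/XOX, (1,0):+1/O../XOX/XOX
[OX./.OX/XOX] O move#3: (0,2):-1/OXO/.OX/XOX*, (1,0):-1/OX./OOX/XOX
[OXO/.OX/XOX] X move#4: (1,0):+1/OXO/XOX/XOX*
[OXO/XOX/XOX] end (terminal -1, O#5); searched .../.OX/XOX to 6

PV length from [.../.OX/XOX]: 4 plies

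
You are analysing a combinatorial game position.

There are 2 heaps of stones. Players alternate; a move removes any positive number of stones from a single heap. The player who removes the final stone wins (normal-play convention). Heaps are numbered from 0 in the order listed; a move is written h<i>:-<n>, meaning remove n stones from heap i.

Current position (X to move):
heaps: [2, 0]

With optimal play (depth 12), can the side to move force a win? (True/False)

p1 X@[(2,0)]: h0:-1[(1,0)]-1 h0:-2[(0,0)]+1*
p2 O@[(0,0)] terminal -1; root [(2,0)] d12

X winning at [(2,0)]: True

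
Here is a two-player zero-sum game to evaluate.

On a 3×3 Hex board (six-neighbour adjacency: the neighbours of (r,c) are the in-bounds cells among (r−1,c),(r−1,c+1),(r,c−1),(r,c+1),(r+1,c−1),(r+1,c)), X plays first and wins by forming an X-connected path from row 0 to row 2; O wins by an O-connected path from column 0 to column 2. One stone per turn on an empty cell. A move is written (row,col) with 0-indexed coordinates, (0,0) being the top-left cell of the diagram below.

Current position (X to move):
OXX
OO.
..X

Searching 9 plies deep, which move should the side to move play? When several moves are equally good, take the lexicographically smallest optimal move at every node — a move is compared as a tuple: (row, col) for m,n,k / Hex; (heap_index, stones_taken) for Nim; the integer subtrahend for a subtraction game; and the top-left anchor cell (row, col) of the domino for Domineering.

X's best at [OXX/OO./..X]: (1,2)

[OXX/OO./..X] X move#1: (1,2):+1/OXX/OOX/..X*, (2,0):-1/OXX/OO./X.X, (2,1):-1/OXX/OO./.XX
[OXX/OOX/..X] end (terminal -1, O#2); searched OXX/OO./..X to 9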